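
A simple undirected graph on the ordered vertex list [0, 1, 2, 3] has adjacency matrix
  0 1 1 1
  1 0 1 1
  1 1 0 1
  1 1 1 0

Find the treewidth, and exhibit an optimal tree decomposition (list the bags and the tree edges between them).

A single bag containing all 4 vertices is trivially a valid decomposition of width 3. Conversely, {0, 1, 2, 3} is a clique of size 4, and the vertices of any clique must share a bag in every tree decomposition; so some bag has ≥ 4 vertices and tw(G) ≥ 3. Hence tw(G) = 3 exactly.

Treewidth 3.
One such decomposition:
Bags: B1 = {0, 1, 2, 3}
Tree: (single bag)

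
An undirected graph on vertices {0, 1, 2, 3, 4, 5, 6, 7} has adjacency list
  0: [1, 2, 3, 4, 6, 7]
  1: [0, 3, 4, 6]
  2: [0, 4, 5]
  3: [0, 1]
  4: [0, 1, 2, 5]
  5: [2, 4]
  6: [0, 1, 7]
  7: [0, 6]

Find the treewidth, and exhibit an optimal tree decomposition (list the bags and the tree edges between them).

Every bag has size at most 3, so the width is 3 − 1 = 2 and tw(G) ≤ 2. Conversely, {0, 1, 3} is a clique of size 3, and the vertices of any clique must share a bag in every tree decomposition; so some bag has ≥ 3 vertices and tw(G) ≥ 2. Combining the bounds, tw(G) = 2.

Treewidth 2.
One optimal decomposition is:
Bags: B1 = {0, 1, 4}  B2 = {0, 1, 6}  B3 = {0, 2, 4}  B4 = {0, 6, 7}  B5 = {0, 1, 3}  B6 = {2, 4, 5}
Tree: B1–B2, B1–B3, B2–B4, B1–B5, B3–B6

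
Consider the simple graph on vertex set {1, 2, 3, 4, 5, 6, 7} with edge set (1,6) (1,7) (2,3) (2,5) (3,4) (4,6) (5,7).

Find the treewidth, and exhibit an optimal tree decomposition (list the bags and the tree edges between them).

The largest bag has 3 vertices, giving width 2; this decomposition certifies tw(G) ≤ 2. For the lower bound, G contains the cycle 1–7–5–2–3–4–6–1, so G is not a forest; only forests have treewidth ≤ 1, hence tw(G) ≥ 2. The upper and lower bounds meet at 2, so that is the treewidth.

Treewidth 2.
Bags: B1 = {1, 5, 7}  B2 = {1, 2, 5}  B3 = {1, 2, 3}  B4 = {1, 3, 4}  B5 = {1, 4, 6}
Tree: B1–B2, B2–B3, B3–B4, B4–B5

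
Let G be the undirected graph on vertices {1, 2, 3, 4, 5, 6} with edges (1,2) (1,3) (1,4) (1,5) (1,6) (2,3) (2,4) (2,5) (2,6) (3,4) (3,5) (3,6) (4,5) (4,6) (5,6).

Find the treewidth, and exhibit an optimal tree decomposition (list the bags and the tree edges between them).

A single bag containing all 6 vertices is trivially a valid decomposition of width 5. Conversely, {1, 2, 3, 4, 5, 6} is a clique of size 6, and the vertices of any clique must share a bag in every tree decomposition; so some bag has ≥ 6 vertices and tw(G) ≥ 5. Combining the bounds, tw(G) = 5.

Treewidth 5.
One optimal decomposition is:
Bags: B1 = {1, 2, 3, 4, 5, 6}
Tree: (single bag)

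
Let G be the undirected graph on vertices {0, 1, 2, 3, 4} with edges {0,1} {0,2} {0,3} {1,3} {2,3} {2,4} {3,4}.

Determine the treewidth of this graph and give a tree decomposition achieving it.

Each bag holds 3 vertices, so the decomposition has width 2, which upper-bounds the treewidth. On the other hand G contains the 3-clique {0, 1, 3}. A clique must lie in a single bag of any decomposition, so no decomposition can have width below 2. The upper and lower bounds meet at 2, so that is the treewidth.

Treewidth 2.
One such decomposition:
Bags: B1 = {0, 2, 3}  B2 = {2, 3, 4}  B3 = {0, 1, 3}
Tree: B1–B2, B1–B3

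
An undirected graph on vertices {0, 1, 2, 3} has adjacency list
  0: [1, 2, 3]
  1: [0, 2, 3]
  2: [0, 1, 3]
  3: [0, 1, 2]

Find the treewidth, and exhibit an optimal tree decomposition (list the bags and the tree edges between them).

With just one bag of size 4, the width is 4 − 1 = 3, so tw(G) ≤ 3. For the lower bound, the 4 vertices {0, 1, 2, 3} are pairwise adjacent, and any tree decomposition puts a clique entirely inside one bag — forcing width ≥ 3. Hence tw(G) = 3 exactly.

Treewidth 3.
One optimal decomposition is:
Bags: B1 = {0, 1, 2, 3}
Tree: (single bag)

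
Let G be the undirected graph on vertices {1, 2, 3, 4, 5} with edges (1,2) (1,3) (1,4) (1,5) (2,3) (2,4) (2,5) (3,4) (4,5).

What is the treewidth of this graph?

3

A width-3 tree decomposition is:
Bags: B1 = {1, 2, 4, 5}  B2 = {1, 2, 3, 4}
Tree: B1–B2
Every bag has size at most 4, so the width is 4 − 1 = 3 and tw(G) ≤ 3. Conversely, {1, 2, 3, 4} is a clique of size 4, and the vertices of any clique must share a bag in every tree decomposition; so some bag has ≥ 4 vertices and tw(G) ≥ 3. Therefore the treewidth is 3.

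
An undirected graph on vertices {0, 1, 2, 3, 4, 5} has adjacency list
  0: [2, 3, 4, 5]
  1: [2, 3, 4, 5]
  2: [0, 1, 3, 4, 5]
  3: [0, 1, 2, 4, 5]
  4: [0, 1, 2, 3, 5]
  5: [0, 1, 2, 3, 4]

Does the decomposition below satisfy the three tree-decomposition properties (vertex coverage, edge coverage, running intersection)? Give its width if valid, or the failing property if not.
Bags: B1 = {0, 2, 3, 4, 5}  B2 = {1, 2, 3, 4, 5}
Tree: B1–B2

Every vertex of G appears in some bag (union = {0, 1, 2, 3, 4, 5}); every edge is covered by a bag; and for each vertex v the set of bags containing v is connected in the bag tree. The decomposition is therefore valid. The largest bag has 5 vertices, so the width is 4.

Yes; width 4.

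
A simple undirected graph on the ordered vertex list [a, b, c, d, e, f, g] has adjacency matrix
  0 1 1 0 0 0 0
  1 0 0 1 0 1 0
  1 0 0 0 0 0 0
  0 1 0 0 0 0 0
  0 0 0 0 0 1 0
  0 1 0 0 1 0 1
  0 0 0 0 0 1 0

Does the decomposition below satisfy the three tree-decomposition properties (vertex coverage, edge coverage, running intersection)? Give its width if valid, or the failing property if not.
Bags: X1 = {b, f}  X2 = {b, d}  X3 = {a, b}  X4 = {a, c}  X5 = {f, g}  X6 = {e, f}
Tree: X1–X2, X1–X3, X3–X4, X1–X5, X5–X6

Every vertex of G appears in some bag (union = {a, b, c, d, e, f, g}); every edge is covered by a bag; and for each vertex v the set of bags containing v is connected in the bag tree. The decomposition is therefore valid. The largest bag has 2 vertices, so the width is 1.

Yes; width 1.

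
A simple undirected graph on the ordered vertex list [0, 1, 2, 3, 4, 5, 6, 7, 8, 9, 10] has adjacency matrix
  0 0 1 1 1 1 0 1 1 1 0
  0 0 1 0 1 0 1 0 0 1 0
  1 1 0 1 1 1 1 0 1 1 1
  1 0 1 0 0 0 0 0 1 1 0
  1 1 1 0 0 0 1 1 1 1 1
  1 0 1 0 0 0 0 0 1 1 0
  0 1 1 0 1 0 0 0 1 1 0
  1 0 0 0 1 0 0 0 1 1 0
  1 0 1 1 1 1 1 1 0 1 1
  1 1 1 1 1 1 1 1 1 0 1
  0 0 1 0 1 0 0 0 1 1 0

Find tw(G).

A width-4 tree decomposition is:
Bags: B1 = {0, 2, 5, 8, 9}  B2 = {0, 2, 3, 8, 9}  B3 = {0, 2, 4, 8, 9}  B4 = {2, 4, 6, 8, 9}  B5 = {2, 4, 8, 9, 10}  B6 = {0, 4, 7, 8, 9}  B7 = {1, 2, 4, 6, 9}
Tree: B1–B2, B1–B3, B3–B4, B3–B5, B3–B6, B4–B7
Each bag holds 5 vertices, so the decomposition has width 4, which upper-bounds the treewidth. Conversely, {0, 2, 3, 8, 9} is a clique of size 5, and the vertices of any clique must share a bag in every tree decomposition; so some bag has ≥ 5 vertices and tw(G) ≥ 4. Therefore the treewidth is 4.

4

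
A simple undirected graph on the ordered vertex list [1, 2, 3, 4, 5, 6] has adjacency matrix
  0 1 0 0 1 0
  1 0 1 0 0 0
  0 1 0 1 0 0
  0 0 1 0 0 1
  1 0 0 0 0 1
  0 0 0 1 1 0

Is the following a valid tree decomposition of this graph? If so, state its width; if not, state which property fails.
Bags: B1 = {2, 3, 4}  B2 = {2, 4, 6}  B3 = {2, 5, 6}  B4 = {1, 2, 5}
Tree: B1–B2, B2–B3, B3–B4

Vertex coverage: the bags together contain {1, 2, 3, 4, 5, 6}, the full vertex set. Edge coverage: each edge of G has both endpoints in at least one bag. Running intersection: for every vertex, the bags containing it form a connected subtree. All three properties hold, so this is a valid tree decomposition of width max|bag| − 1 = 2, and hence tw(G) ≤ 2.

Yes; width 2.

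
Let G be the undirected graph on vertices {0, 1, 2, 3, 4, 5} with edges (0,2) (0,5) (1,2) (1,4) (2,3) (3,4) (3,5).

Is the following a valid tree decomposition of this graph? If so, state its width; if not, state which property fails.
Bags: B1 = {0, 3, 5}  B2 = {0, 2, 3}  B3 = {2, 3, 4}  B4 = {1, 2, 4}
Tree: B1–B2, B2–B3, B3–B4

Yes; width 2.

Every vertex of G appears in some bag (union = {0, 1, 2, 3, 4, 5}); every edge is covered by a bag; and for each vertex v the set of bags containing v is connected in the bag tree. The decomposition is therefore valid. The largest bag has 3 vertices, so the width is 2.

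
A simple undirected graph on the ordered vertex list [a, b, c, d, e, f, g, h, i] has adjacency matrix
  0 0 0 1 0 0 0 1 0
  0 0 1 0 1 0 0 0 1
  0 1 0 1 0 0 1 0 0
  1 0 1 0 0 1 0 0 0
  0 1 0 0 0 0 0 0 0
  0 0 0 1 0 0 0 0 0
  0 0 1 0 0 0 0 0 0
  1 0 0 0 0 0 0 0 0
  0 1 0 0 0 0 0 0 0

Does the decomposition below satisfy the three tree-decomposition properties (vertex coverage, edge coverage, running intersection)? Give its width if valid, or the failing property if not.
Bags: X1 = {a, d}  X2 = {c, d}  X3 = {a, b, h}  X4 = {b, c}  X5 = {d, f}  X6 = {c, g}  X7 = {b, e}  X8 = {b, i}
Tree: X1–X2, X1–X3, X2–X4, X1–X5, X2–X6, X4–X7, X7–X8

No — bags containing vertex b are not connected in the tree.

A tree decomposition must satisfy three properties: every vertex lies in some bag; for every edge, both endpoints lie together in some bag; and for every vertex, the bags containing it form a connected subtree. Here bags containing vertex b are not connected in the tree, so the decomposition is invalid.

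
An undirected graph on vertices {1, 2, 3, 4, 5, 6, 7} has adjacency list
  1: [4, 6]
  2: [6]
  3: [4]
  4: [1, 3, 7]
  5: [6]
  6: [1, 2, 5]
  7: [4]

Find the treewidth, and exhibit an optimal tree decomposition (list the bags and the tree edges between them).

Each bag holds 2 vertices, so the decomposition has width 1, which upper-bounds the treewidth. G has an edge, so its treewidth is at least 1. Combining the bounds, tw(G) = 1.

Treewidth 1.
Bags: B1 = {5, 6}  B2 = {1, 6}  B3 = {1, 4}  B4 = {3, 4}  B5 = {2, 6}  B6 = {4, 7}
Tree: B1–B2, B2–B3, B3–B4, B2–B5, B4–B6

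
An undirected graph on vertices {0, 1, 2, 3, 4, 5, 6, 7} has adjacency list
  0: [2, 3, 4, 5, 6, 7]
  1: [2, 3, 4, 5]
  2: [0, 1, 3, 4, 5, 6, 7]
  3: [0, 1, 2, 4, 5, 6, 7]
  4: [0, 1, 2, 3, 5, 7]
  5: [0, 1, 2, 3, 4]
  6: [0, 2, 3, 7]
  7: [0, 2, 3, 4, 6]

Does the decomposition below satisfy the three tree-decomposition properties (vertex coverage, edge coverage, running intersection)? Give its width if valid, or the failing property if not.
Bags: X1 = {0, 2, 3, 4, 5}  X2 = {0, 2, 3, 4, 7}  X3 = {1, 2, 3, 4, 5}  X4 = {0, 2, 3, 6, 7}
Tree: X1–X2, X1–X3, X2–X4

Vertex coverage: the bags together contain {0, 1, 2, 3, 4, 5, 6, 7}, the full vertex set. Edge coverage: each edge of G has both endpoints in at least one bag. Running intersection: for every vertex, the bags containing it form a connected subtree. All three properties hold, so this is a valid tree decomposition of width max|bag| − 1 = 4, and hence tw(G) ≤ 4.

Yes; width 4.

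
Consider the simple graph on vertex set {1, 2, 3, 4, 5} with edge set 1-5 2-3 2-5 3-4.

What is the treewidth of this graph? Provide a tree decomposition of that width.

Each bag holds 2 vertices, so the decomposition has width 1, which upper-bounds the treewidth. G has an edge, so its treewidth is at least 1. The upper and lower bounds meet at 1, so that is the treewidth.

Treewidth 1.
One optimal decomposition is:
Bags: B1 = {1, 5}  B2 = {2, 5}  B3 = {2, 3}  B4 = {3, 4}
Tree: B1–B2, B2–B3, B3–B4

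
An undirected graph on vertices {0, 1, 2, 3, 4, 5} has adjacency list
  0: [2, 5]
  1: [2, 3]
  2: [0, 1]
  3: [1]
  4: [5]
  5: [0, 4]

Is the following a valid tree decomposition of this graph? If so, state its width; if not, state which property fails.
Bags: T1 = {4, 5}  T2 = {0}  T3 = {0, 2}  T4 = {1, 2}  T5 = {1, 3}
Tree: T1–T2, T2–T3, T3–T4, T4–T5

A tree decomposition must satisfy three properties: every vertex lies in some bag; for every edge, both endpoints lie together in some bag; and for every vertex, the bags containing it form a connected subtree. Here edge (5,0) lies in no bag, so the decomposition is invalid.

No — edge (5,0) lies in no bag.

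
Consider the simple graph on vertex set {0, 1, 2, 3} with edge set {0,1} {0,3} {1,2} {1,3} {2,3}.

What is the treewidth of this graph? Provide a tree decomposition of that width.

Treewidth 2.
One such decomposition:
Bags: B1 = {1, 2, 3}  B2 = {0, 1, 3}
Tree: B1–B2

Every bag has size at most 3, so the width is 3 − 1 = 2 and tw(G) ≤ 2. On the other hand G contains the 3-clique {0, 1, 3}. A clique must lie in a single bag of any decomposition, so no decomposition can have width below 2. Combining the bounds, tw(G) = 2.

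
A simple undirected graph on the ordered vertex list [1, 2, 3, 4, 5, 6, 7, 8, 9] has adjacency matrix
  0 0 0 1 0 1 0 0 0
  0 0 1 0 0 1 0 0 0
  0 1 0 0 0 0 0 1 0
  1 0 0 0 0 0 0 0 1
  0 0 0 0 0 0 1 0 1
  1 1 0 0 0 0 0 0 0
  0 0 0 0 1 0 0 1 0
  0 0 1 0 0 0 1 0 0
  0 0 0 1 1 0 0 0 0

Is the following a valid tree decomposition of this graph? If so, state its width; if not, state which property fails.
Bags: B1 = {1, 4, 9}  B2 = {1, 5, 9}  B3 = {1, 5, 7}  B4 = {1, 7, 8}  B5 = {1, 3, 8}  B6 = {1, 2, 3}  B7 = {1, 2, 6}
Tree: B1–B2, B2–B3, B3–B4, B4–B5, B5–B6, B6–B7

Yes; width 2.

Every vertex of G appears in some bag (union = {1, 2, 3, 4, 5, 6, 7, 8, 9}); every edge is covered by a bag; and for each vertex v the set of bags containing v is connected in the bag tree. The decomposition is therefore valid. The largest bag has 3 vertices, so the width is 2.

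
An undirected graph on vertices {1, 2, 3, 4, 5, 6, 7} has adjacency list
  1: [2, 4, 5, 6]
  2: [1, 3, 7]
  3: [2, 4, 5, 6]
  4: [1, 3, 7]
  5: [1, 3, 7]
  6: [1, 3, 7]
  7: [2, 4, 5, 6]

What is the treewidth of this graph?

A width-3 tree decomposition is:
Bags: B1 = {1, 2, 3, 7}  B2 = {1, 3, 5, 7}  B3 = {1, 3, 6, 7}  B4 = {1, 3, 4, 7}
Tree: B1–B2, B2–B3, B3–B4
The largest bag has 4 vertices, giving width 3; this decomposition certifies tw(G) ≤ 3. For the lower bound: the 4 vertex sets {2,7}, {3,5}, {1}, {6} are disjoint, each induces a connected subgraph, and every pair is joined by at least one edge of G. Contracting each set to a single vertex therefore yields K_{4} as a minor, and since treewidth is minor-monotone, tw(G) ≥ tw(K_{4}) = 3. Therefore the treewidth is 3.

3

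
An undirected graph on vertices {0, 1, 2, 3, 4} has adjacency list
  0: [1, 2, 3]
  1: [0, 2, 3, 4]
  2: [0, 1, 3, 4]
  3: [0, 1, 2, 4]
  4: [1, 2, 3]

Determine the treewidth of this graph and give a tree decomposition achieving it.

The largest bag has 4 vertices, giving width 3; this decomposition certifies tw(G) ≤ 3. For the lower bound, the 4 vertices {0, 1, 2, 3} are pairwise adjacent, and any tree decomposition puts a clique entirely inside one bag — forcing width ≥ 3. The upper and lower bounds meet at 3, so that is the treewidth.

Treewidth 3.
One such decomposition:
Bags: B1 = {1, 2, 3, 4}  B2 = {0, 1, 2, 3}
Tree: B1–B2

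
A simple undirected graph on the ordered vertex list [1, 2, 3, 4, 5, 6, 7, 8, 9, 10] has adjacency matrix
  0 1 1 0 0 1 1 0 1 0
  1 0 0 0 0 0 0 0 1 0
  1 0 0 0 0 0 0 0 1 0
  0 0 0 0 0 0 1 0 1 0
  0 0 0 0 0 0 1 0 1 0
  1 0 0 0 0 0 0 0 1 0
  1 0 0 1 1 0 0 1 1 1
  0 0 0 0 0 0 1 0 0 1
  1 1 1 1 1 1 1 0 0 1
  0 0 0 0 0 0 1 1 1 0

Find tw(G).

2

A width-2 tree decomposition is:
Bags: B1 = {1, 7, 9}  B2 = {7, 9, 10}  B3 = {5, 7, 9}  B4 = {1, 2, 9}  B5 = {7, 8, 10}  B6 = {1, 6, 9}  B7 = {1, 3, 9}  B8 = {4, 7, 9}
Tree: B1–B2, B1–B3, B1–B4, B2–B5, B1–B6, B1–B7, B1–B8
The largest bag has 3 vertices, giving width 2; this decomposition certifies tw(G) ≤ 2. On the other hand G contains the 3-clique {7, 8, 10}. A clique must lie in a single bag of any decomposition, so no decomposition can have width below 2. Hence tw(G) = 2 exactly.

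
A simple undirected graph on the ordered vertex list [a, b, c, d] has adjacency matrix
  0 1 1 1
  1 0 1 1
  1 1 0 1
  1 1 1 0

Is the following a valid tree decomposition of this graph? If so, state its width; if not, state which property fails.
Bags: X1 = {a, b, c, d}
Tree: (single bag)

Every vertex of G appears in some bag (union = {a, b, c, d}); every edge is covered by a bag; and for each vertex v the set of bags containing v is connected in the bag tree. The decomposition is therefore valid. The largest bag has 4 vertices, so the width is 3.

Yes; width 3.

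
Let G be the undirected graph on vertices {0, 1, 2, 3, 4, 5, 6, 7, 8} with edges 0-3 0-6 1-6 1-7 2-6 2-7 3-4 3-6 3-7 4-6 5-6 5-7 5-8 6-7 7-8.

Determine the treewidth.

A width-2 tree decomposition is:
Bags: B1 = {3, 4, 6}  B2 = {3, 6, 7}  B3 = {1, 6, 7}  B4 = {5, 6, 7}  B5 = {2, 6, 7}  B6 = {5, 7, 8}  B7 = {0, 3, 6}
Tree: B1–B2, B2–B3, B2–B4, B2–B5, B4–B6, B2–B7
Each bag holds 3 vertices, so the decomposition has width 2, which upper-bounds the treewidth. Conversely, {5, 7, 8} is a clique of size 3, and the vertices of any clique must share a bag in every tree decomposition; so some bag has ≥ 3 vertices and tw(G) ≥ 2. The upper and lower bounds meet at 2, so that is the treewidth.

2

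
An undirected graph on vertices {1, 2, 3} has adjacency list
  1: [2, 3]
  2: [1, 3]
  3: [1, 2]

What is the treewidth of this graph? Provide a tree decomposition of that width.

Treewidth 2.
One optimal decomposition is:
Bags: B1 = {1, 2, 3}
Tree: (single bag)

With just one bag of size 3, the width is 3 − 1 = 2, so tw(G) ≤ 2. Conversely, {1, 2, 3} is a clique of size 3, and the vertices of any clique must share a bag in every tree decomposition; so some bag has ≥ 3 vertices and tw(G) ≥ 2. Combining the bounds, tw(G) = 2.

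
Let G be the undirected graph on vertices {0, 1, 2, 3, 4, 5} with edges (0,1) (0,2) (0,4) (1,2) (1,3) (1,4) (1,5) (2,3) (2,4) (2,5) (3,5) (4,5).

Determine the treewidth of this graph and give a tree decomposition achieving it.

Treewidth 3.
One such decomposition:
Bags: B1 = {0, 1, 2, 4}  B2 = {1, 2, 4, 5}  B3 = {1, 2, 3, 5}
Tree: B1–B2, B2–B3

Every bag has size at most 4, so the width is 4 − 1 = 3 and tw(G) ≤ 3. On the other hand G contains the 4-clique {1, 2, 3, 5}. A clique must lie in a single bag of any decomposition, so no decomposition can have width below 3. Combining the bounds, tw(G) = 3.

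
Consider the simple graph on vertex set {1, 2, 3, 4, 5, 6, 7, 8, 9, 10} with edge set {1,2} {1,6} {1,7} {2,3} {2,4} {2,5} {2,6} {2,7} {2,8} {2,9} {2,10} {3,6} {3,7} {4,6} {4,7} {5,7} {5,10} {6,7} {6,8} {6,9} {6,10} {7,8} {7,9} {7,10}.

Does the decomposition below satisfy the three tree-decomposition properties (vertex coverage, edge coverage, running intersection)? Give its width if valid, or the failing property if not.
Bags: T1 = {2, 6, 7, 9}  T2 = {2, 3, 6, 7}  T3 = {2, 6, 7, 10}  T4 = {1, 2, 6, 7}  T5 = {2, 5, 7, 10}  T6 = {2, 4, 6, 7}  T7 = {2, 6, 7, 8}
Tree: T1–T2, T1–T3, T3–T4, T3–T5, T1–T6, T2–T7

Vertex coverage: the bags together contain {1, 2, 3, 4, 5, 6, 7, 8, 9, 10}, the full vertex set. Edge coverage: each edge of G has both endpoints in at least one bag. Running intersection: for every vertex, the bags containing it form a connected subtree. All three properties hold, so this is a valid tree decomposition of width max|bag| − 1 = 3, and hence tw(G) ≤ 3.

Yes; width 3.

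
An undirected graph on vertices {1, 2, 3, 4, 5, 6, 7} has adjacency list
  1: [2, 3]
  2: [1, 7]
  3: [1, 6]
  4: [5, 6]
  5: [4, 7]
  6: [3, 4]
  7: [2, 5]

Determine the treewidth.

2

A width-2 tree decomposition is:
Bags: B1 = {2, 5, 7}  B2 = {2, 4, 5}  B3 = {2, 4, 6}  B4 = {2, 3, 6}  B5 = {1, 2, 3}
Tree: B1–B2, B2–B3, B3–B4, B4–B5
Each bag holds 3 vertices, so the decomposition has width 2, which upper-bounds the treewidth. For the lower bound, G contains the cycle 2–7–5–4–6–3–1–2, so G is not a forest; only forests have treewidth ≤ 1, hence tw(G) ≥ 2. The upper and lower bounds meet at 2, so that is the treewidth.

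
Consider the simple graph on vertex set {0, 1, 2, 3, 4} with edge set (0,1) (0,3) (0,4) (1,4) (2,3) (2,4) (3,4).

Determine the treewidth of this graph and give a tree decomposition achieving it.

Every bag has size at most 3, so the width is 3 − 1 = 2 and tw(G) ≤ 2. For the lower bound, the 3 vertices {0, 1, 4} are pairwise adjacent, and any tree decomposition puts a clique entirely inside one bag — forcing width ≥ 2. Hence tw(G) = 2 exactly.

Treewidth 2.
One optimal decomposition is:
Bags: B1 = {0, 1, 4}  B2 = {0, 3, 4}  B3 = {2, 3, 4}
Tree: B1–B2, B2–B3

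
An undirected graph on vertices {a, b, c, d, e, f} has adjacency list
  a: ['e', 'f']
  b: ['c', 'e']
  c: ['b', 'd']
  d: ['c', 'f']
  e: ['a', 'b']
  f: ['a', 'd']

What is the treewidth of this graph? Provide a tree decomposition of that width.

Treewidth 2.
One optimal decomposition is:
Bags: B1 = {b, c, e}  B2 = {a, c, e}  B3 = {a, c, f}  B4 = {c, d, f}
Tree: B1–B2, B2–B3, B3–B4

The largest bag has 3 vertices, giving width 2; this decomposition certifies tw(G) ≤ 2. Since c–b–e–a–f–d–c is a cycle in G, G is not acyclic. Forests are exactly the graphs of treewidth ≤ 1, so tw(G) ≥ 2. Therefore the treewidth is 2.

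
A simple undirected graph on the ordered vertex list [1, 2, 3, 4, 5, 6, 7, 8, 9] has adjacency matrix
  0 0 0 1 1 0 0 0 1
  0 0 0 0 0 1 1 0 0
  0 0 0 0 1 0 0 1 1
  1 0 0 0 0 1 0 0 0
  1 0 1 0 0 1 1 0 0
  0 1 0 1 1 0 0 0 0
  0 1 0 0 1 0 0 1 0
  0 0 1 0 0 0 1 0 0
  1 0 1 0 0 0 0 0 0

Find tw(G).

A width-3 tree decomposition is:
Bags: B1 = {2, 3, 7, 8}  B2 = {2, 3, 5, 7}  B3 = {2, 3, 5, 6}  B4 = {3, 5, 6, 9}  B5 = {1, 5, 6, 9}  B6 = {1, 4, 6, 9}
Tree: B1–B2, B2–B3, B3–B4, B4–B5, B5–B6
Each bag holds 4 vertices, so the decomposition has width 3, which upper-bounds the treewidth. For the lower bound: the 4 vertex sets {2,7,8}, {3}, {5}, {1,4,6,9} are disjoint, each induces a connected subgraph, and every pair is joined by at least one edge of G. Contracting each set to a single vertex therefore yields K_{4} as a minor, and since treewidth is minor-monotone, tw(G) ≥ tw(K_{4}) = 3. Combining the bounds, tw(G) = 3.

3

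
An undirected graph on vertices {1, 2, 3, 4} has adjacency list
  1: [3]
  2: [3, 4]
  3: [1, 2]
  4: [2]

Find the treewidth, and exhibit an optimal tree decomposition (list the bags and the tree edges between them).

Each bag holds 2 vertices, so the decomposition has width 1, which upper-bounds the treewidth. G has an edge, so its treewidth is at least 1. Hence tw(G) = 1 exactly.

Treewidth 1.
One optimal decomposition is:
Bags: B1 = {1, 3}  B2 = {2, 3}  B3 = {2, 4}
Tree: B1–B2, B2–B3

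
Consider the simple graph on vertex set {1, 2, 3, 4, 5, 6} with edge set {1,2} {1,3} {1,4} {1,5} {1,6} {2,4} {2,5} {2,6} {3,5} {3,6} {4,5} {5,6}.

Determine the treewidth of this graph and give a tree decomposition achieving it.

The largest bag has 4 vertices, giving width 3; this decomposition certifies tw(G) ≤ 3. Conversely, {1, 2, 4, 5} is a clique of size 4, and the vertices of any clique must share a bag in every tree decomposition; so some bag has ≥ 4 vertices and tw(G) ≥ 3. Therefore the treewidth is 3.

Treewidth 3.
Bags: B1 = {1, 2, 5, 6}  B2 = {1, 2, 4, 5}  B3 = {1, 3, 5, 6}
Tree: B1–B2, B1–B3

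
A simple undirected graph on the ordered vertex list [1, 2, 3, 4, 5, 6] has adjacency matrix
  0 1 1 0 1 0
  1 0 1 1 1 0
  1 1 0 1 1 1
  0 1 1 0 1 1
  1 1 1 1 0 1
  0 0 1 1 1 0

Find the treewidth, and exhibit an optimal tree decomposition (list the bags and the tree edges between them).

Every bag has size at most 4, so the width is 4 − 1 = 3 and tw(G) ≤ 3. For the lower bound, the 4 vertices {1, 2, 3, 5} are pairwise adjacent, and any tree decomposition puts a clique entirely inside one bag — forcing width ≥ 3. The upper and lower bounds meet at 3, so that is the treewidth.

Treewidth 3.
One such decomposition:
Bags: B1 = {3, 4, 5, 6}  B2 = {2, 3, 4, 5}  B3 = {1, 2, 3, 5}
Tree: B1–B2, B2–B3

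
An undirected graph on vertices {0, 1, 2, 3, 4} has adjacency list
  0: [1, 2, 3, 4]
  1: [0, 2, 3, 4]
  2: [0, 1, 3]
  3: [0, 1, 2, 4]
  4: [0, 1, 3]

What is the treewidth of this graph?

A width-3 tree decomposition is:
Bags: B1 = {0, 1, 3, 4}  B2 = {0, 1, 2, 3}
Tree: B1–B2
Each bag holds 4 vertices, so the decomposition has width 3, which upper-bounds the treewidth. For the lower bound, the 4 vertices {0, 1, 2, 3} are pairwise adjacent, and any tree decomposition puts a clique entirely inside one bag — forcing width ≥ 3. Combining the bounds, tw(G) = 3.

3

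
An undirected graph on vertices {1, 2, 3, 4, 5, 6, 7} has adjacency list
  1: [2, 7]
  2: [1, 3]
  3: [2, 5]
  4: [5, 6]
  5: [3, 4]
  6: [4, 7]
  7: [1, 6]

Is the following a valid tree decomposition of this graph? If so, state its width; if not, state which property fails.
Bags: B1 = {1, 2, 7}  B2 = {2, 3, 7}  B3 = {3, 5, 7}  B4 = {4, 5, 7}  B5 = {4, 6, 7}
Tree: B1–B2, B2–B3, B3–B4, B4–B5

Yes; width 2.

Every vertex of G appears in some bag (union = {1, 2, 3, 4, 5, 6, 7}); every edge is covered by a bag; and for each vertex v the set of bags containing v is connected in the bag tree. The decomposition is therefore valid. The largest bag has 3 vertices, so the width is 2.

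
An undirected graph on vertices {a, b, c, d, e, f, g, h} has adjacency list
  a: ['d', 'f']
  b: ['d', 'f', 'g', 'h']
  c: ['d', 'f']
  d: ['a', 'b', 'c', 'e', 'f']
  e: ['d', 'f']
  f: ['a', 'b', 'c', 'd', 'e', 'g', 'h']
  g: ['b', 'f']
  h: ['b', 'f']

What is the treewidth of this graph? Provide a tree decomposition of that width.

Treewidth 2.
Bags: B1 = {c, d, f}  B2 = {a, d, f}  B3 = {b, d, f}  B4 = {b, f, h}  B5 = {b, f, g}  B6 = {d, e, f}
Tree: B1–B2, B2–B3, B3–B4, B3–B5, B3–B6

The largest bag has 3 vertices, giving width 2; this decomposition certifies tw(G) ≤ 2. On the other hand G contains the 3-clique {d, e, f}. A clique must lie in a single bag of any decomposition, so no decomposition can have width below 2. Combining the bounds, tw(G) = 2.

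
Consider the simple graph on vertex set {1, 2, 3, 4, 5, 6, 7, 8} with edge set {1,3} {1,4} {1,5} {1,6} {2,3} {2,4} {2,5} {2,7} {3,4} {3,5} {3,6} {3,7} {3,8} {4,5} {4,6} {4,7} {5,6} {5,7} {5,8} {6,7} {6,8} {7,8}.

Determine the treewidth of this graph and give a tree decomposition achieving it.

Each bag holds 5 vertices, so the decomposition has width 4, which upper-bounds the treewidth. Conversely, {3, 5, 6, 7, 8} is a clique of size 5, and the vertices of any clique must share a bag in every tree decomposition; so some bag has ≥ 5 vertices and tw(G) ≥ 4. Combining the bounds, tw(G) = 4.

Treewidth 4.
One optimal decomposition is:
Bags: B1 = {3, 4, 5, 6, 7}  B2 = {3, 5, 6, 7, 8}  B3 = {1, 3, 4, 5, 6}  B4 = {2, 3, 4, 5, 7}
Tree: B1–B2, B1–B3, B1–B4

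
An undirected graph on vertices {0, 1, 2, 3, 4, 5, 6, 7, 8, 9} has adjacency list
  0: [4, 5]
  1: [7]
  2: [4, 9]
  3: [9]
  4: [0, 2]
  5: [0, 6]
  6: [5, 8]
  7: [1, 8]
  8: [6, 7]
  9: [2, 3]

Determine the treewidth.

1

A width-1 tree decomposition is:
Bags: B1 = {3, 9}  B2 = {2, 9}  B3 = {2, 4}  B4 = {0, 4}  B5 = {0, 5}  B6 = {5, 6}  B7 = {6, 8}  B8 = {7, 8}  B9 = {1, 7}
Tree: B1–B2, B2–B3, B3–B4, B4–B5, B5–B6, B6–B7, B7–B8, B8–B9
Each bag holds 2 vertices, so the decomposition has width 1, which upper-bounds the treewidth. G has an edge, so its treewidth is at least 1. The upper and lower bounds meet at 1, so that is the treewidth.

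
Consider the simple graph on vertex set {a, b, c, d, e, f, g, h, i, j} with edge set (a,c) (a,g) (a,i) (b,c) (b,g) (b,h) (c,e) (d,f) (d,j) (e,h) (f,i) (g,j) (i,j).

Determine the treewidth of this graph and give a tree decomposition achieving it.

Treewidth 2.
One such decomposition:
Bags: B1 = {d, f, j}  B2 = {f, i, j}  B3 = {g, i, j}  B4 = {a, g, i}  B5 = {a, b, g}  B6 = {a, b, c}  B7 = {b, c, h}  B8 = {c, e, h}
Tree: B1–B2, B2–B3, B3–B4, B4–B5, B5–B6, B6–B7, B7–B8

Every bag has size at most 3, so the width is 3 − 1 = 2 and tw(G) ≤ 2. The edges d–f–i–j–d form a cycle, so G is not a tree and its treewidth is at least 2. The upper and lower bounds meet at 2, so that is the treewidth.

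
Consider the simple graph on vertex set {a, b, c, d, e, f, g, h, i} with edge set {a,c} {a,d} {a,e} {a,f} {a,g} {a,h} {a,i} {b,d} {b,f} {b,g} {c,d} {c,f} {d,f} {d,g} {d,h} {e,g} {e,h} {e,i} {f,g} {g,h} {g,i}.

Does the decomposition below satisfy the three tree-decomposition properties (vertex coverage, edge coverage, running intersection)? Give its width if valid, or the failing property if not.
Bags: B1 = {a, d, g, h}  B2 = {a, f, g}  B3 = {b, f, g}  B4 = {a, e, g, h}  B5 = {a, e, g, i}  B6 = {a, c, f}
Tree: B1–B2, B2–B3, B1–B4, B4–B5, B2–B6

A tree decomposition must satisfy three properties: every vertex lies in some bag; for every edge, both endpoints lie together in some bag; and for every vertex, the bags containing it form a connected subtree. Here edge (d,f) lies in no bag, so the decomposition is invalid.

No — edge (d,f) lies in no bag.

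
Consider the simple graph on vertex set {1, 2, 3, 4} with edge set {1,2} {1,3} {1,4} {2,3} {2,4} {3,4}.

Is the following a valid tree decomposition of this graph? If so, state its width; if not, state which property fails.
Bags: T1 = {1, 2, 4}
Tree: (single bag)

A tree decomposition must satisfy three properties: every vertex lies in some bag; for every edge, both endpoints lie together in some bag; and for every vertex, the bags containing it form a connected subtree. Here vertex 3 appears in no bag, so the decomposition is invalid.

No — vertex 3 appears in no bag.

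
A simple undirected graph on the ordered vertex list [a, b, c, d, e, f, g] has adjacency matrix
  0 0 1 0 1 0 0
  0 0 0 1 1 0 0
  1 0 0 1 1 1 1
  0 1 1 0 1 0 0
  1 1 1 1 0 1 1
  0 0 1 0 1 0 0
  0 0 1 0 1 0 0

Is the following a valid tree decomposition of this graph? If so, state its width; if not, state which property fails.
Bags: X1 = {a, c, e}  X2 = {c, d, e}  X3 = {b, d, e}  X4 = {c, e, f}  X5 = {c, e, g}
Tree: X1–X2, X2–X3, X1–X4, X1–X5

Yes; width 2.

Checking the three conditions: (i) the bags cover all of {a, b, c, d, e, f, g}; (ii) for each edge, some bag contains both endpoints; (iii) the bags containing any fixed vertex form a subtree. All hold, so the decomposition is valid with width 3 − 1 = 2.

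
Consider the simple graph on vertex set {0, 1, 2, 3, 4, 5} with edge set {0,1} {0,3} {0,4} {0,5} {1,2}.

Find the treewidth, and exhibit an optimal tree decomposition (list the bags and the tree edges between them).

Each bag holds 2 vertices, so the decomposition has width 1, which upper-bounds the treewidth. Since G has at least one edge (e.g. 1–0), it is not an edgeless graph, so tw(G) ≥ 1. The upper and lower bounds meet at 1, so that is the treewidth.

Treewidth 1.
One optimal decomposition is:
Bags: B1 = {0, 1}  B2 = {0, 4}  B3 = {0, 5}  B4 = {0, 3}  B5 = {1, 2}
Tree: B1–B2, B2–B3, B2–B4, B1–B5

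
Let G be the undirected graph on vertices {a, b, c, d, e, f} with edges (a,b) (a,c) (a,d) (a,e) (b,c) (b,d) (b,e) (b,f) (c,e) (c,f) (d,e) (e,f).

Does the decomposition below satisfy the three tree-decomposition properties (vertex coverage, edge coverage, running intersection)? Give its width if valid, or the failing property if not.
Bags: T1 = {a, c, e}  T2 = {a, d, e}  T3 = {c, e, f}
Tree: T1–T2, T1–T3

A tree decomposition must satisfy three properties: every vertex lies in some bag; for every edge, both endpoints lie together in some bag; and for every vertex, the bags containing it form a connected subtree. Here vertex b appears in no bag, so the decomposition is invalid.

No — vertex b appears in no bag.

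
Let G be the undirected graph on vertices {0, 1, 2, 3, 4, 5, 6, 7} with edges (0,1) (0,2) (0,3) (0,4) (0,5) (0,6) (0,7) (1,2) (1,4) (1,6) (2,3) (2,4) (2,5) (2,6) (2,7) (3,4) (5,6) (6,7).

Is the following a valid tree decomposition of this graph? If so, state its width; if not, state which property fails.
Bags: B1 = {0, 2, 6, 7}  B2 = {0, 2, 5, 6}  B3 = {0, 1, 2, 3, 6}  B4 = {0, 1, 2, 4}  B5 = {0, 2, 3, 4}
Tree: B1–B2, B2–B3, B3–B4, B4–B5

A tree decomposition must satisfy three properties: every vertex lies in some bag; for every edge, both endpoints lie together in some bag; and for every vertex, the bags containing it form a connected subtree. Here bags containing vertex 3 are not connected in the tree, so the decomposition is invalid.

No — bags containing vertex 3 are not connected in the tree.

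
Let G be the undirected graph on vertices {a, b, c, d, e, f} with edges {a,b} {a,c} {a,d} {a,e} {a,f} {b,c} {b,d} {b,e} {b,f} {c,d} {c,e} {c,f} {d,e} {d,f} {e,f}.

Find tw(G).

5

A width-5 tree decomposition is:
Bags: B1 = {a, b, c, d, e, f}
Tree: (single bag)
A single bag containing all 6 vertices is trivially a valid decomposition of width 5. For the lower bound, the 6 vertices {a, b, c, d, e, f} are pairwise adjacent, and any tree decomposition puts a clique entirely inside one bag — forcing width ≥ 5. Combining the bounds, tw(G) = 5.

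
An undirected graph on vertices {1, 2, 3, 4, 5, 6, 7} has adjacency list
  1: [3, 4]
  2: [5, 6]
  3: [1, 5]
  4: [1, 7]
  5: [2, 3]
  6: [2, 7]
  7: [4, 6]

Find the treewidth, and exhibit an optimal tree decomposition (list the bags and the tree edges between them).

Treewidth 2.
Bags: B1 = {1, 4, 7}  B2 = {1, 3, 7}  B3 = {3, 5, 7}  B4 = {2, 5, 7}  B5 = {2, 6, 7}
Tree: B1–B2, B2–B3, B3–B4, B4–B5

Every bag has size at most 3, so the width is 3 − 1 = 2 and tw(G) ≤ 2. The edges 7–4–1–3–5–2–6–7 form a cycle, so G is not a tree and its treewidth is at least 2. Combining the bounds, tw(G) = 2.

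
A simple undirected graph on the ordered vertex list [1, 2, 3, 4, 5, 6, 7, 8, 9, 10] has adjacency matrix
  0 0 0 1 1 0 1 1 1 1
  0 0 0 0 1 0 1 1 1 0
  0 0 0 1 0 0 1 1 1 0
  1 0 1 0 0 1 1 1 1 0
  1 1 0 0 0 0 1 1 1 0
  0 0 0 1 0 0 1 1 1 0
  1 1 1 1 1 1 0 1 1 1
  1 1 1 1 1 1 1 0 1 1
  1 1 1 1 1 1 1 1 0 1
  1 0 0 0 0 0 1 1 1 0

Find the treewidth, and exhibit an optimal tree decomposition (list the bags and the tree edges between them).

Treewidth 4.
One such decomposition:
Bags: B1 = {1, 4, 7, 8, 9}  B2 = {1, 5, 7, 8, 9}  B3 = {1, 7, 8, 9, 10}  B4 = {4, 6, 7, 8, 9}  B5 = {3, 4, 7, 8, 9}  B6 = {2, 5, 7, 8, 9}
Tree: B1–B2, B2–B3, B1–B4, B4–B5, B2–B6

The largest bag has 5 vertices, giving width 4; this decomposition certifies tw(G) ≤ 4. Conversely, {1, 7, 8, 9, 10} is a clique of size 5, and the vertices of any clique must share a bag in every tree decomposition; so some bag has ≥ 5 vertices and tw(G) ≥ 4. Therefore the treewidth is 4.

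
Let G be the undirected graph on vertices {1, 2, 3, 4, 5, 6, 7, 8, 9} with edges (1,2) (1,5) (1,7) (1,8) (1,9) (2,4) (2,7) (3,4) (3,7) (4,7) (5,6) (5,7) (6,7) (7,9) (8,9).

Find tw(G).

A width-2 tree decomposition is:
Bags: B1 = {1, 5, 7}  B2 = {1, 7, 9}  B3 = {1, 2, 7}  B4 = {2, 4, 7}  B5 = {3, 4, 7}  B6 = {1, 8, 9}  B7 = {5, 6, 7}
Tree: B1–B2, B2–B3, B3–B4, B4–B5, B2–B6, B1–B7
Every bag has size at most 3, so the width is 3 − 1 = 2 and tw(G) ≤ 2. On the other hand G contains the 3-clique {1, 8, 9}. A clique must lie in a single bag of any decomposition, so no decomposition can have width below 2. Hence tw(G) = 2 exactly.

2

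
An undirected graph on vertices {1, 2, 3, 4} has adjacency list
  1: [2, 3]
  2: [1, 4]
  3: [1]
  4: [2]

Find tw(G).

A width-1 tree decomposition is:
Bags: B1 = {1, 3}  B2 = {1, 2}  B3 = {2, 4}
Tree: B1–B2, B2–B3
Every bag has size at most 2, so the width is 2 − 1 = 1 and tw(G) ≤ 1. Since G has at least one edge (e.g. 3–1), it is not an edgeless graph, so tw(G) ≥ 1. Therefore the treewidth is 1.

1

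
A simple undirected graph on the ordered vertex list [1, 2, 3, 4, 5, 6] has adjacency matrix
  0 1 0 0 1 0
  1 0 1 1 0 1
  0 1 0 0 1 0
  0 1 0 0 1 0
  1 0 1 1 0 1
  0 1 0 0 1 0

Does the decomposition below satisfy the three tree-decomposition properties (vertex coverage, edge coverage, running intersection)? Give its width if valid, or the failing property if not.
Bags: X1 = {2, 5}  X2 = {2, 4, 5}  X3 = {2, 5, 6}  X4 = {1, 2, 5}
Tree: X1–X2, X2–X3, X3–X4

No — vertex 3 appears in no bag.

A tree decomposition must satisfy three properties: every vertex lies in some bag; for every edge, both endpoints lie together in some bag; and for every vertex, the bags containing it form a connected subtree. Here vertex 3 appears in no bag, so the decomposition is invalid.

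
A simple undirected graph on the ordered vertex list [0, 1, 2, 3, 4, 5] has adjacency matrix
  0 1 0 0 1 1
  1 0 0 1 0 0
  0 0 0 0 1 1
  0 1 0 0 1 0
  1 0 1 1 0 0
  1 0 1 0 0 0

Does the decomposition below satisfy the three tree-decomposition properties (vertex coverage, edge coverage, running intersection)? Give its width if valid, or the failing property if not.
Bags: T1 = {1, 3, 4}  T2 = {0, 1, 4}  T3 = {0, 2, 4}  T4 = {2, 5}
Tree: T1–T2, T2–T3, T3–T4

No — edge (0,5) lies in no bag.

A tree decomposition must satisfy three properties: every vertex lies in some bag; for every edge, both endpoints lie together in some bag; and for every vertex, the bags containing it form a connected subtree. Here edge (0,5) lies in no bag, so the decomposition is invalid.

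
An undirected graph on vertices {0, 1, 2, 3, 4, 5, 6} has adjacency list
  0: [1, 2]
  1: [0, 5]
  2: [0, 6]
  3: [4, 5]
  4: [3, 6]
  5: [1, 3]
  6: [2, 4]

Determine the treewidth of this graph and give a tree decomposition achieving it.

Treewidth 2.
One such decomposition:
Bags: B1 = {0, 2, 6}  B2 = {0, 1, 6}  B3 = {1, 5, 6}  B4 = {3, 5, 6}  B5 = {3, 4, 6}
Tree: B1–B2, B2–B3, B3–B4, B4–B5

The largest bag has 3 vertices, giving width 2; this decomposition certifies tw(G) ≤ 2. For the lower bound, G contains the cycle 6–2–0–1–5–3–4–6, so G is not a forest; only forests have treewidth ≤ 1, hence tw(G) ≥ 2. Hence tw(G) = 2 exactly.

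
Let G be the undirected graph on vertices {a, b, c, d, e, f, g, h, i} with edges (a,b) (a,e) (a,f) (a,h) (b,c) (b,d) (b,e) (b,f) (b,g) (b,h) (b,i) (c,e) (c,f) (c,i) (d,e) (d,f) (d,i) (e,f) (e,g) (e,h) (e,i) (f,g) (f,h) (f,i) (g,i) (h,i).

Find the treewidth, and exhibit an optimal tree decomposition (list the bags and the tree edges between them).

Every bag has size at most 5, so the width is 5 − 1 = 4 and tw(G) ≤ 4. For the lower bound, the 5 vertices {a, b, e, f, h} are pairwise adjacent, and any tree decomposition puts a clique entirely inside one bag — forcing width ≥ 4. The upper and lower bounds meet at 4, so that is the treewidth.

Treewidth 4.
One such decomposition:
Bags: B1 = {b, e, f, h, i}  B2 = {b, e, f, g, i}  B3 = {b, d, e, f, i}  B4 = {a, b, e, f, h}  B5 = {b, c, e, f, i}
Tree: B1–B2, B2–B3, B1–B4, B2–B5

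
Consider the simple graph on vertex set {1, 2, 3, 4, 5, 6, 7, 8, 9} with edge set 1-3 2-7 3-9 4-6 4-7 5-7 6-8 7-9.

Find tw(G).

1

A width-1 tree decomposition is:
Bags: B1 = {7, 9}  B2 = {3, 9}  B3 = {5, 7}  B4 = {4, 7}  B5 = {4, 6}  B6 = {1, 3}  B7 = {6, 8}  B8 = {2, 7}
Tree: B1–B2, B1–B3, B3–B4, B4–B5, B2–B6, B5–B7, B3–B8
Every bag has size at most 2, so the width is 2 − 1 = 1 and tw(G) ≤ 1. Any graph with an edge has treewidth ≥ 1, and G has the edge 9–7. Therefore the treewidth is 1.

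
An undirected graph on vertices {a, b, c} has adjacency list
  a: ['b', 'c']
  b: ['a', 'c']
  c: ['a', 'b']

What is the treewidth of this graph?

A width-2 tree decomposition is:
Bags: B1 = {a, b, c}
Tree: (single bag)
With just one bag of size 3, the width is 3 − 1 = 2, so tw(G) ≤ 2. Conversely, {a, b, c} is a clique of size 3, and the vertices of any clique must share a bag in every tree decomposition; so some bag has ≥ 3 vertices and tw(G) ≥ 2. Combining the bounds, tw(G) = 2.

2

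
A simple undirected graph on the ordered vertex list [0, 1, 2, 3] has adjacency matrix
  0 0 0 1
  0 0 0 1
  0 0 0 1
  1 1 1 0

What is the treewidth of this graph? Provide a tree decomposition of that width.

Each bag holds 2 vertices, so the decomposition has width 1, which upper-bounds the treewidth. Any graph with an edge has treewidth ≥ 1, and G has the edge 3–2. Therefore the treewidth is 1.

Treewidth 1.
One optimal decomposition is:
Bags: B1 = {2, 3}  B2 = {0, 3}  B3 = {1, 3}
Tree: B1–B2, B2–B3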